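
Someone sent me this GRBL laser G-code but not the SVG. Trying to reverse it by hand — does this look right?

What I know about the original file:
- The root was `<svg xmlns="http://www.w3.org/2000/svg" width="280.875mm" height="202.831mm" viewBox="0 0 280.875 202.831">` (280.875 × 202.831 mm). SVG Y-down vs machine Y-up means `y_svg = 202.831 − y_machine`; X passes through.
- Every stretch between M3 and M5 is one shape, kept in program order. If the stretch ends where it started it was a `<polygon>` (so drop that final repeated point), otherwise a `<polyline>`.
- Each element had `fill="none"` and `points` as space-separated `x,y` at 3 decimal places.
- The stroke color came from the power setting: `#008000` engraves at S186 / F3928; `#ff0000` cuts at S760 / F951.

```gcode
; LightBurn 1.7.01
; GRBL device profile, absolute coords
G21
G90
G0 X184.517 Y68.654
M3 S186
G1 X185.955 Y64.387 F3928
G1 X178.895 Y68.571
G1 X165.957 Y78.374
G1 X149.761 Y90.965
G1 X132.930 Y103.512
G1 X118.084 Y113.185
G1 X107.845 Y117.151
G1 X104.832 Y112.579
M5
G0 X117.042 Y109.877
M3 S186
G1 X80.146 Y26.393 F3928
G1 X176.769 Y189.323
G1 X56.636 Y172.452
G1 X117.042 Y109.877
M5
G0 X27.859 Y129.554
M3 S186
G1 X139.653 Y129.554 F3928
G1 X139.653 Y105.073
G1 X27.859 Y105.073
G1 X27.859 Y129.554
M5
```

<svg xmlns="http://www.w3.org/2000/svg" width="280.875mm" height="202.831mm" viewBox="0 0 280.875 202.831">
  <polyline points="184.517,134.177 185.955,138.444 178.895,134.260 165.957,124.457 149.761,111.866 132.930,99.319 118.084,89.646 107.845,85.680 104.832,90.252" fill="none" stroke="#008000"/>
  <polygon points="117.042,92.954 80.146,176.438 176.769,13.508 56.636,30.379" fill="none" stroke="#008000"/>
  <polygon points="27.859,73.277 139.653,73.277 139.653,97.758 27.859,97.758" fill="none" stroke="#008000"/>
</svg>

Machine Y-up, SVG Y-down with viewBox height 202.831, so y_svg = 202.831 − y_machine; X carries over. Every run uses S186, so all elements get stroke `#008000` (engrave).

Run 1: The run is open, so emit a `<polyline>` with points (Y-flipped): 184.517,134.177 185.955,138.444 178.895,134.260 165.957,124.457 149.761,111.866 132.930,99.319 118.084,89.646 107.845,85.680 104.832,90.252.

Run 2: The run returns to its start, so emit a `<polygon>` with points (Y-flipped): 117.042,92.954 80.146,176.438 176.769,13.508 56.636,30.379.

Run 3: The run returns to its start, so emit a `<polygon>` with points (Y-flipped): 27.859,73.277 139.653,73.277 139.653,97.758 27.859,97.758.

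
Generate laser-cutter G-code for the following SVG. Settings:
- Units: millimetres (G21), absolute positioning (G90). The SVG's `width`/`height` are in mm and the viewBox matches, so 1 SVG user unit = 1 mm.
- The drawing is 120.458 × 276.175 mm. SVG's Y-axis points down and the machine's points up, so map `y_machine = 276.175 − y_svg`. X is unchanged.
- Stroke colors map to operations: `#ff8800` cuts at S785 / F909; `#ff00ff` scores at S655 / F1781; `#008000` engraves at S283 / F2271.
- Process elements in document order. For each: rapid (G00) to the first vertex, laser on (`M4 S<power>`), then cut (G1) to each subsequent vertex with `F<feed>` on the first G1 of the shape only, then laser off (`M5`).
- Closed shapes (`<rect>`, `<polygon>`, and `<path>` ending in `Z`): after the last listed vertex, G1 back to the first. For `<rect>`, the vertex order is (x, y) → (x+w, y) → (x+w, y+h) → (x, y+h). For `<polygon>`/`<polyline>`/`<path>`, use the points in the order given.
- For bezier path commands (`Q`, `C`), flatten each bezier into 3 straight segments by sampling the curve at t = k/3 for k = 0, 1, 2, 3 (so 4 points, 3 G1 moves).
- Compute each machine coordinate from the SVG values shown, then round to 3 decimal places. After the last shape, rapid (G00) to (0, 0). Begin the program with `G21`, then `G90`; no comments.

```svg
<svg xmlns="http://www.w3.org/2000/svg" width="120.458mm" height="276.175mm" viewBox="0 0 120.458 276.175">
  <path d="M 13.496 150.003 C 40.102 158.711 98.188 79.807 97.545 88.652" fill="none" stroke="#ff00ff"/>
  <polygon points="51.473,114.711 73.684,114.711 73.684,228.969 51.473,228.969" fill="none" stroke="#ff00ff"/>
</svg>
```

1 u = 1 mm; y_m = 276.175 − y.

[1] `<path>` cubic bezier, #ff00ff→score S655 F1781: (13.496,126.172) → (47.254,140.173) → (81.953,173.613) → (97.545,187.523)

[2] `<polygon>` rectangle, #ff00ff→score S655 F1781: (51.473,161.464) → (73.684,161.464) → (73.684,47.206) → (51.473,47.206) → (51.473,161.464) (closed)

G21
G90
G00 X13.496 Y126.172
M4 S655
G1 X47.254 Y140.173 F1781
G1 X81.953 Y173.613
G1 X97.545 Y187.523
M5
G00 X51.473 Y161.464
M4 S655
G1 X73.684 Y161.464 F1781
G1 X73.684 Y47.206
G1 X51.473 Y47.206
G1 X51.473 Y161.464
M5
G00 X0.000 Y0.000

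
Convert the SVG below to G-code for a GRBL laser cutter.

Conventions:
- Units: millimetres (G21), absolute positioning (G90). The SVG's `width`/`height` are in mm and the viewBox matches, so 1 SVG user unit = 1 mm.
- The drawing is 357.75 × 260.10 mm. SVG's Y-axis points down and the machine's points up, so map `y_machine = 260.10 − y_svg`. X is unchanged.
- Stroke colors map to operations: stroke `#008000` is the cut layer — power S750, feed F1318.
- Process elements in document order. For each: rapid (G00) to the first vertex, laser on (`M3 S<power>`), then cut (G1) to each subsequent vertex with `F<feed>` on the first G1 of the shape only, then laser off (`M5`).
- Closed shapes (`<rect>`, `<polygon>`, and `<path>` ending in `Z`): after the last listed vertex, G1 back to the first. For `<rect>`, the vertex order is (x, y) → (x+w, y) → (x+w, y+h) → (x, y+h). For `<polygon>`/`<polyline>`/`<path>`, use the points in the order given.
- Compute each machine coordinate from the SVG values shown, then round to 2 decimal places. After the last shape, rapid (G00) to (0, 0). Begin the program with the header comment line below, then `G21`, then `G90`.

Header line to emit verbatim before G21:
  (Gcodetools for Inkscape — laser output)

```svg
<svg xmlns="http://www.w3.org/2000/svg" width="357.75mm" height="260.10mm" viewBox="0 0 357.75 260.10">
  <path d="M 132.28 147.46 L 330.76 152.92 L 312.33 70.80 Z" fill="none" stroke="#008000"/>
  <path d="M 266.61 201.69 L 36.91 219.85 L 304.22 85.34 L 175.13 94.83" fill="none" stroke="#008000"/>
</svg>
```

(Gcodetools for Inkscape — laser output)
G21
G90
G00 X132.28 Y112.64
M3 S750
G1 X330.76 Y107.18 F1318
G1 X312.33 Y189.30
G1 X132.28 Y112.64
M5
G00 X266.61 Y58.41
M3 S750
G1 X36.91 Y40.25 F1318
G1 X304.22 Y174.76
G1 X175.13 Y165.27
M5
G00 X0.00 Y0.00

viewBox `0 0 357.75 260.10` with mm width/height → 1 unit = 1 mm. Flip: y_m = 260.10 − y_svg.

**Shape 1** — `<path>` closed polygon, stroke `#008000` → cut (S750, F1318). Machine vertices: (132.28,112.64) → (330.76,107.18) → (312.33,189.30) → (132.28,112.64). Closed: final G1 returns to the first vertex.

**Shape 2** — `<path>` open polyline, stroke `#008000` → cut (S750, F1318). Machine vertices: (266.61,58.41) → (36.91,40.25) → (304.22,174.76) → (175.13,165.27). Open path.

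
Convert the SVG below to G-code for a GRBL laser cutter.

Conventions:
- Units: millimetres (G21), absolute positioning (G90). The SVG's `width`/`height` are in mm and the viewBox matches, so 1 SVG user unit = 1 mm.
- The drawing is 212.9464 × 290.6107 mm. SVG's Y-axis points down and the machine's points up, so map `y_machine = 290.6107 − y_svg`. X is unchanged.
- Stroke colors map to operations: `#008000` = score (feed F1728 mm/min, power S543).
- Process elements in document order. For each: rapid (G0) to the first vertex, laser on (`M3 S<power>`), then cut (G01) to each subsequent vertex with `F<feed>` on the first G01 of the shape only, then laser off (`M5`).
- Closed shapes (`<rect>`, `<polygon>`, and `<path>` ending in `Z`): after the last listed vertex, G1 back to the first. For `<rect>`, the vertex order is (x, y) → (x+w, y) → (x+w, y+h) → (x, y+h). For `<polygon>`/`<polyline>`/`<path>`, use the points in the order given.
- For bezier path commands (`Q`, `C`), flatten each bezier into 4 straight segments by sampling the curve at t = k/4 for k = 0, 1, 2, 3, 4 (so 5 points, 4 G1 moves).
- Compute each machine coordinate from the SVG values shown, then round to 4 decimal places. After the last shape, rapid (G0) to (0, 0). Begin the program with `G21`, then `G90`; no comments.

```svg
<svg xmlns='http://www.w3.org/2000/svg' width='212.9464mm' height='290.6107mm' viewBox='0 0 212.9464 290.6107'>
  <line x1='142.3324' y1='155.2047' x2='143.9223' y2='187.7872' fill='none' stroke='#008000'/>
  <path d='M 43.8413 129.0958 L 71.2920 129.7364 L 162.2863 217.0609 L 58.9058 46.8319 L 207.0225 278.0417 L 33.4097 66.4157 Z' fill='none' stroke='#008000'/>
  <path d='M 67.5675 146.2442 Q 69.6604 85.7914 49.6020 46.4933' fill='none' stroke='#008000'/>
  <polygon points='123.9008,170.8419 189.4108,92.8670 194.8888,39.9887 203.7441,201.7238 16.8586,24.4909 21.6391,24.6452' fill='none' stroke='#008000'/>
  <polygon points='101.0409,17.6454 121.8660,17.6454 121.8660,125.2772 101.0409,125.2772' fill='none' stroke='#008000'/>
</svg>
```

1 u = 1 mm; y_m = 290.6107 − y.

[1] `<line>` line segment, #008000→score S543 F1728: (142.3324,135.4060) → (143.9223,102.8235)

[2] `<path>` closed polygon, #008000→score S543 F1728: (43.8413,161.5149) → (71.2920,160.8743) → (162.2863,73.5498) → (58.9058,243.7788) → (207.0225,12.5690) → (33.4097,224.1950) → (43.8413,161.5149) (closed)

[3] `<path>` quadratic bezier, #008000→score S543 F1728: (67.5675,144.3665) → (67.2295,173.2707) → (64.1226,199.5306) → (58.2467,223.1462) → (49.6020,244.1174)

[4] `<polygon>` closed polygon, #008000→score S543 F1728: (123.9008,119.7688) → (189.4108,197.7437) → (194.8888,250.6220) → (203.7441,88.8869) → (16.8586,266.1198) → (21.6391,265.9655) → (123.9008,119.7688) (closed)

[5] `<polygon>` rectangle, #008000→score S543 F1728: (101.0409,272.9653) → (121.8660,272.9653) → (121.8660,165.3335) → (101.0409,165.3335) → (101.0409,272.9653) (closed)

G21
G90
G0 X142.3324 Y135.4060
M3 S543
G01 X143.9223 Y102.8235 F1728
M5
G0 X43.8413 Y161.5149
M3 S543
G01 X71.2920 Y160.8743 F1728
G01 X162.2863 Y73.5498
G01 X58.9058 Y243.7788
G01 X207.0225 Y12.5690
G01 X33.4097 Y224.1950
G01 X43.8413 Y161.5149
M5
G0 X67.5675 Y144.3665
M3 S543
G01 X67.2295 Y173.2707 F1728
G01 X64.1226 Y199.5306
G01 X58.2467 Y223.1462
G01 X49.6020 Y244.1174
M5
G0 X123.9008 Y119.7688
M3 S543
G01 X189.4108 Y197.7437 F1728
G01 X194.8888 Y250.6220
G01 X203.7441 Y88.8869
G01 X16.8586 Y266.1198
G01 X21.6391 Y265.9655
G01 X123.9008 Y119.7688
M5
G0 X101.0409 Y272.9653
M3 S543
G01 X121.8660 Y272.9653 F1728
G01 X121.8660 Y165.3335
G01 X101.0409 Y165.3335
G01 X101.0409 Y272.9653
M5
G0 X0.0000 Y0.0000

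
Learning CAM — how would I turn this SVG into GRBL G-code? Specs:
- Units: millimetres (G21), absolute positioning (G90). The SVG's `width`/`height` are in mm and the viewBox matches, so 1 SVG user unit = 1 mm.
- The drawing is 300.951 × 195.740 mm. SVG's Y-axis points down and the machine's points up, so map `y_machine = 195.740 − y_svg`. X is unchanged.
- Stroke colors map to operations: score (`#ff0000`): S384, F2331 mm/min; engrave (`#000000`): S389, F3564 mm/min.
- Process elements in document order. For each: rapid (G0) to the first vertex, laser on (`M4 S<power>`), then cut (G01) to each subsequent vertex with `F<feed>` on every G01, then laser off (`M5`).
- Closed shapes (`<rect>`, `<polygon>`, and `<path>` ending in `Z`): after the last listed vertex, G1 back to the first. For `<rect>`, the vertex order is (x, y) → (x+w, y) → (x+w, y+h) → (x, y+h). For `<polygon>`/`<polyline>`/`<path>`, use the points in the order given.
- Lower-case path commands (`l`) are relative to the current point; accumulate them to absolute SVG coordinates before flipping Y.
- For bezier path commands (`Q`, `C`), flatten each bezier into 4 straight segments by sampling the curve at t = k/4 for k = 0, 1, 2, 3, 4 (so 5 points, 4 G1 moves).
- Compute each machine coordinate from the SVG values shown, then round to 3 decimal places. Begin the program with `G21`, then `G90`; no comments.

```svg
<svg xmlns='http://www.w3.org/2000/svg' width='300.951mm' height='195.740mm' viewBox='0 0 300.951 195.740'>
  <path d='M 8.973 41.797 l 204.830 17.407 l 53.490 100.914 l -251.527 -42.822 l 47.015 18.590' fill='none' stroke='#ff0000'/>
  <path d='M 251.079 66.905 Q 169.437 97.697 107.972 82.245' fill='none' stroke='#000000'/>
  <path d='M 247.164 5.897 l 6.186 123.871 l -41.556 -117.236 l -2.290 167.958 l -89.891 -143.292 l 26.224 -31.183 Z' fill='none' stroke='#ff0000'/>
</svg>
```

G21
G90
G0 X8.973 Y153.943
M4 S384
G01 X213.803 Y136.536 F2331
G01 X267.293 Y35.622 F2331
G01 X15.766 Y78.444 F2331
G01 X62.781 Y59.854 F2331
M5
G0 X251.079 Y128.835
M4 S389
G01 X211.519 Y116.329 F3564
G01 X174.481 Y109.604 F3564
G01 X139.966 Y108.659 F3564
G01 X107.972 Y113.495 F3564
M5
G0 X247.164 Y189.843
M4 S384
G01 X253.350 Y65.972 F2331
G01 X211.794 Y183.208 F2331
G01 X209.504 Y15.250 F2331
G01 X119.613 Y158.542 F2331
G01 X145.837 Y189.725 F2331
G01 X247.164 Y189.843 F2331
M5

Since the viewBox matches the mm dimensions, user units are millimetres directly. The only transform is the Y-flip y_m = 195.740 − y_svg.

Shape 1 is a open polyline drawn with `<path>`. Its stroke #ff0000 means score at S384, F2331. After flipping Y the toolpath is (8.973,153.943) → (213.803,136.536) → (267.293,35.622) → (15.766,78.444) → (62.781,59.854).

Shape 2 is a quadratic bezier drawn with `<path>`. Its stroke #000000 means engrave at S389, F3564. After flipping Y the toolpath is (251.079,128.835) → (211.519,116.329) → (174.481,109.604) → (139.966,108.659) → (107.972,113.495).

Shape 3 is a closed polygon drawn with `<path>`. Its stroke #ff0000 means score at S384, F2331. After flipping Y the toolpath is (247.164,189.843) → (253.350,65.972) → (211.794,183.208) → (209.504,15.250) → (119.613,158.542) → (145.837,189.725) → (247.164,189.843), returning to the start.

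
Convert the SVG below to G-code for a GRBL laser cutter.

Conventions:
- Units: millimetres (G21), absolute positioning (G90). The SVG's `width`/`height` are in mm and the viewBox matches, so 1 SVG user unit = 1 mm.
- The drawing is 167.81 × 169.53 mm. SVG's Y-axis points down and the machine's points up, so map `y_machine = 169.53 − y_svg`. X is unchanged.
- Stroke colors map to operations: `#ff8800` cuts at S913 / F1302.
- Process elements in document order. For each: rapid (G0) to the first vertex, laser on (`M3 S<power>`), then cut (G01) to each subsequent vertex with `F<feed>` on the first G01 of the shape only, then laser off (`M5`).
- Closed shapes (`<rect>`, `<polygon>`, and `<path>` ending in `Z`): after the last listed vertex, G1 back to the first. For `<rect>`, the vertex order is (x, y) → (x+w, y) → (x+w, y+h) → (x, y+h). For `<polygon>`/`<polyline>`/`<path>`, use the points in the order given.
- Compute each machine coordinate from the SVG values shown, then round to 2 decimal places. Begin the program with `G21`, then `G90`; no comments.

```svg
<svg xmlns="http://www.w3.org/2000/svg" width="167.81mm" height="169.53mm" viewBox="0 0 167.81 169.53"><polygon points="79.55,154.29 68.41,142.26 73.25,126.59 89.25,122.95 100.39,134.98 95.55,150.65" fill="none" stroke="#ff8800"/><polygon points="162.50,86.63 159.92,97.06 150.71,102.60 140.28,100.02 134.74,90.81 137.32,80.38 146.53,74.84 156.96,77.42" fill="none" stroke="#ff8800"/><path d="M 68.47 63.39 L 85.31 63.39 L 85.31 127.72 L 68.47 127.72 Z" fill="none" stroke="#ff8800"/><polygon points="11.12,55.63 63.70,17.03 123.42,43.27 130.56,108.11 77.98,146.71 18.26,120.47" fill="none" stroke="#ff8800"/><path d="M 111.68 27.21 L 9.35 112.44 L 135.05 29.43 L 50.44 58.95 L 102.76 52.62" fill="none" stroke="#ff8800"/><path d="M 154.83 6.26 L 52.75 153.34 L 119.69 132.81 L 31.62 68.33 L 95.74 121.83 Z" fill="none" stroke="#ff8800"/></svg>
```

Since the viewBox matches the mm dimensions, user units are millimetres directly. The only transform is the Y-flip y_m = 169.53 − y_svg.

Shape 1 is a regular polygon drawn with `<polygon>`. Its stroke #ff8800 means cut at S913, F1302. After flipping Y the toolpath is (79.55,15.24) → (68.41,27.27) → (73.25,42.94) → (89.25,46.58) → (100.39,34.55) → (95.55,18.88) → (79.55,15.24), returning to the start.

Shape 2 is a regular polygon drawn with `<polygon>`. Its stroke #ff8800 means cut at S913, F1302. After flipping Y the toolpath is (162.50,82.90) → (159.92,72.47) → (150.71,66.93) → (140.28,69.51) → (134.74,78.72) → (137.32,89.15) → (146.53,94.69) → (156.96,92.11) → (162.50,82.90), returning to the start.

Shape 3 is a rectangle drawn with `<path>`. Its stroke #ff8800 means cut at S913, F1302. After flipping Y the toolpath is (68.47,106.14) → (85.31,106.14) → (85.31,41.81) → (68.47,41.81) → (68.47,106.14), returning to the start.

Shape 4 is a regular polygon drawn with `<polygon>`. Its stroke #ff8800 means cut at S913, F1302. After flipping Y the toolpath is (11.12,113.90) → (63.70,152.50) → (123.42,126.26) → (130.56,61.42) → (77.98,22.82) → (18.26,49.06) → (11.12,113.90), returning to the start.

Shape 5 is a open polyline drawn with `<path>`. Its stroke #ff8800 means cut at S913, F1302. After flipping Y the toolpath is (111.68,142.32) → (9.35,57.09) → (135.05,140.10) → (50.44,110.58) → (102.76,116.91).

Shape 6 is a closed polygon drawn with `<path>`. Its stroke #ff8800 means cut at S913, F1302. After flipping Y the toolpath is (154.83,163.27) → (52.75,16.19) → (119.69,36.72) → (31.62,101.20) → (95.74,47.70) → (154.83,163.27), returning to the start.

G21
G90
G0 X79.55 Y15.24
M3 S913
G01 X68.41 Y27.27 F1302
G01 X73.25 Y42.94
G01 X89.25 Y46.58
G01 X100.39 Y34.55
G01 X95.55 Y18.88
G01 X79.55 Y15.24
M5
G0 X162.50 Y82.90
M3 S913
G01 X159.92 Y72.47 F1302
G01 X150.71 Y66.93
G01 X140.28 Y69.51
G01 X134.74 Y78.72
G01 X137.32 Y89.15
G01 X146.53 Y94.69
G01 X156.96 Y92.11
G01 X162.50 Y82.90
M5
G0 X68.47 Y106.14
M3 S913
G01 X85.31 Y106.14 F1302
G01 X85.31 Y41.81
G01 X68.47 Y41.81
G01 X68.47 Y106.14
M5
G0 X11.12 Y113.90
M3 S913
G01 X63.70 Y152.50 F1302
G01 X123.42 Y126.26
G01 X130.56 Y61.42
G01 X77.98 Y22.82
G01 X18.26 Y49.06
G01 X11.12 Y113.90
M5
G0 X111.68 Y142.32
M3 S913
G01 X9.35 Y57.09 F1302
G01 X135.05 Y140.10
G01 X50.44 Y110.58
G01 X102.76 Y116.91
M5
G0 X154.83 Y163.27
M3 S913
G01 X52.75 Y16.19 F1302
G01 X119.69 Y36.72
G01 X31.62 Y101.20
G01 X95.74 Y47.70
G01 X154.83 Y163.27
M5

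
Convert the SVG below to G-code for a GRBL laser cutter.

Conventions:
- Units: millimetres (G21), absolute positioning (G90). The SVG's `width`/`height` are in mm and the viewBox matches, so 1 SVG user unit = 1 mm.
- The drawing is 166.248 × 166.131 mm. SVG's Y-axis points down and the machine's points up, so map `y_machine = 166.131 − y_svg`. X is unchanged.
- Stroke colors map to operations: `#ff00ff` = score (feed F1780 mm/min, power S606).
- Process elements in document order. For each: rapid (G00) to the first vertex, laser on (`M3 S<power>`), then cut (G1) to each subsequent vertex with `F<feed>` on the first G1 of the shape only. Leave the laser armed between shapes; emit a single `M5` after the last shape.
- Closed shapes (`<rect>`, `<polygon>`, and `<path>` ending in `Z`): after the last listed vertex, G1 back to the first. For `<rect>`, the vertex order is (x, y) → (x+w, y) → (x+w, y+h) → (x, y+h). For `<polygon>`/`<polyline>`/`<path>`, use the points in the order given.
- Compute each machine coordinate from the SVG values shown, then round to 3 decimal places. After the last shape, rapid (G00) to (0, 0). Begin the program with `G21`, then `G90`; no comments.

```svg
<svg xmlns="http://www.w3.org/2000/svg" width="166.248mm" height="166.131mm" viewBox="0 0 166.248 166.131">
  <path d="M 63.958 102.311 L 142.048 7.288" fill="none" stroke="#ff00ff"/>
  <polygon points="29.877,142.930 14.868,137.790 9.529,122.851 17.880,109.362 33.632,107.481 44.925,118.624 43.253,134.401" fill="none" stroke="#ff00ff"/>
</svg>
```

G21
G90
G00 X63.958 Y63.820
M3 S606
G1 X142.048 Y158.843 F1780
G00 X29.877 Y23.201
M3 S606
G1 X14.868 Y28.341 F1780
G1 X9.529 Y43.280
G1 X17.880 Y56.769
G1 X33.632 Y58.650
G1 X44.925 Y47.507
G1 X43.253 Y31.730
G1 X29.877 Y23.201
M5
G00 X0.000 Y0.000

viewBox `0 0 166.248 166.131` with mm width/height → 1 unit = 1 mm. Flip: y_m = 166.131 − y_svg.

**Shape 1** — `<path>` line segment, stroke `#ff00ff` → score (S606, F1780). Machine vertices: (63.958,63.820) → (142.048,158.843). Open path.

**Shape 2** — `<polygon>` regular polygon, stroke `#ff00ff` → score (S606, F1780). Machine vertices: (29.877,23.201) → (14.868,28.341) → (9.529,43.280) → (17.880,56.769) → (33.632,58.650) → (44.925,47.507) → (43.253,31.730) → (29.877,23.201). Closed: final G1 returns to the first vertex.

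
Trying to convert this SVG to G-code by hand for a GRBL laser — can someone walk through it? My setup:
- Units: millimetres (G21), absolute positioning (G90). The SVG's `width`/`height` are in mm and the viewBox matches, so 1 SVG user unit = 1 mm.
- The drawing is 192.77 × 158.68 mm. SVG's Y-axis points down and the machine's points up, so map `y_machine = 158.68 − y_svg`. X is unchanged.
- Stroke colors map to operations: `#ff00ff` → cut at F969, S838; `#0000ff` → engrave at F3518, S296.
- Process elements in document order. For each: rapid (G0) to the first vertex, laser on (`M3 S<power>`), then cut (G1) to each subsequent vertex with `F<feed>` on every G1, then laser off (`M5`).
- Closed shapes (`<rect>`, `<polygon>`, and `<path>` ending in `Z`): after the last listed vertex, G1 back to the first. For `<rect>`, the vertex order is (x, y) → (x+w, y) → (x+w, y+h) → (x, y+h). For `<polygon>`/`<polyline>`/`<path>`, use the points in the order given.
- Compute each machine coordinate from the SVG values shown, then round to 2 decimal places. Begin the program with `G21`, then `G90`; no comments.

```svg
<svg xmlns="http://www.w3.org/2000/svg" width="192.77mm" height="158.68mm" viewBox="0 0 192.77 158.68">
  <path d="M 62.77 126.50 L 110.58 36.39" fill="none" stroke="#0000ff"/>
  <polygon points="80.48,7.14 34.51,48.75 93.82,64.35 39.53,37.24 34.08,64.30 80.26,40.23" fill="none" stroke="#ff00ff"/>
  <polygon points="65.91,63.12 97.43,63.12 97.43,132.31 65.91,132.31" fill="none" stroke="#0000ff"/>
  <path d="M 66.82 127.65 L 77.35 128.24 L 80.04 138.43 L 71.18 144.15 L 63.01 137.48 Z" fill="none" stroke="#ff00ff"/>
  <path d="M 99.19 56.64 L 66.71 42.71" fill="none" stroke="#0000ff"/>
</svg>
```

1 u = 1 mm; y_m = 158.68 − y.

[1] `<path>` line segment, #0000ff→engrave S296 F3518: (62.77,32.18) → (110.58,122.29)

[2] `<polygon>` closed polygon, #ff00ff→cut S838 F969: (80.48,151.54) → (34.51,109.93) → (93.82,94.33) → (39.53,121.44) → (34.08,94.38) → (80.26,118.45) → (80.48,151.54) (closed)

[3] `<polygon>` rectangle, #0000ff→engrave S296 F3518: (65.91,95.56) → (97.43,95.56) → (97.43,26.37) → (65.91,26.37) → (65.91,95.56) (closed)

[4] `<path>` regular polygon, #ff00ff→cut S838 F969: (66.82,31.03) → (77.35,30.44) → (80.04,20.25) → (71.18,14.53) → (63.01,21.20) → (66.82,31.03) (closed)

[5] `<path>` line segment, #0000ff→engrave S296 F3518: (99.19,102.04) → (66.71,115.97)

G21
G90
G0 X62.77 Y32.18
M3 S296
G1 X110.58 Y122.29 F3518
M5
G0 X80.48 Y151.54
M3 S838
G1 X34.51 Y109.93 F969
G1 X93.82 Y94.33 F969
G1 X39.53 Y121.44 F969
G1 X34.08 Y94.38 F969
G1 X80.26 Y118.45 F969
G1 X80.48 Y151.54 F969
M5
G0 X65.91 Y95.56
M3 S296
G1 X97.43 Y95.56 F3518
G1 X97.43 Y26.37 F3518
G1 X65.91 Y26.37 F3518
G1 X65.91 Y95.56 F3518
M5
G0 X66.82 Y31.03
M3 S838
G1 X77.35 Y30.44 F969
G1 X80.04 Y20.25 F969
G1 X71.18 Y14.53 F969
G1 X63.01 Y21.20 F969
G1 X66.82 Y31.03 F969
M5
G0 X99.19 Y102.04
M3 S296
G1 X66.71 Y115.97 F3518
M5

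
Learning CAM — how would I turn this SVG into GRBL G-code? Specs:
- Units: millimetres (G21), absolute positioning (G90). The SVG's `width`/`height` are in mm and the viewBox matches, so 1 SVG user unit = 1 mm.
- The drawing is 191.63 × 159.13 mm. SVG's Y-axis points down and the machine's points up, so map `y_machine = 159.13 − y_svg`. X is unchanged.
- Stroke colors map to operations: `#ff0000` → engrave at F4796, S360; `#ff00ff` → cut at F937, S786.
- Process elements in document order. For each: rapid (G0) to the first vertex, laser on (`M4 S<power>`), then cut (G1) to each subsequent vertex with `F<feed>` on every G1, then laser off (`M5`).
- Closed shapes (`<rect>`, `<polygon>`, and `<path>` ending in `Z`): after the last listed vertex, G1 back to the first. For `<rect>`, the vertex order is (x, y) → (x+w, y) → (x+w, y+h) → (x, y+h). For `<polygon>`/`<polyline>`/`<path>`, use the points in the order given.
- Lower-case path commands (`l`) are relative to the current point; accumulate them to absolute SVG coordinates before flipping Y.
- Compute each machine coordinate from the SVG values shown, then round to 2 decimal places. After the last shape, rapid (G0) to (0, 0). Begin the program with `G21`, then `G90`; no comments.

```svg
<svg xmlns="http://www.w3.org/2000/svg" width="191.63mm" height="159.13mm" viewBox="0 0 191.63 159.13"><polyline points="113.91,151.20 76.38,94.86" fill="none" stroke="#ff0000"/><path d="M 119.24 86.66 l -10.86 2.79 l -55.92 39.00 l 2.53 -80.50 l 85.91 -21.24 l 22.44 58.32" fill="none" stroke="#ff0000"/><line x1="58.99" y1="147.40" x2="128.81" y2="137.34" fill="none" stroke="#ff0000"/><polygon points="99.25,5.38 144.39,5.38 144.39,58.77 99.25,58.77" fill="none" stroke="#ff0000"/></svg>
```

G21
G90
G0 X113.91 Y7.93
M4 S360
G1 X76.38 Y64.27 F4796
M5
G0 X119.24 Y72.47
M4 S360
G1 X108.38 Y69.68 F4796
G1 X52.46 Y30.68 F4796
G1 X54.99 Y111.18 F4796
G1 X140.90 Y132.42 F4796
G1 X163.34 Y74.10 F4796
M5
G0 X58.99 Y11.73
M4 S360
G1 X128.81 Y21.79 F4796
M5
G0 X99.25 Y153.75
M4 S360
G1 X144.39 Y153.75 F4796
G1 X144.39 Y100.36 F4796
G1 X99.25 Y100.36 F4796
G1 X99.25 Y153.75 F4796
M5
G0 X0.00 Y0.00

1 u = 1 mm; y_m = 159.13 − y.

[1] `<polyline>` line segment, #ff0000→engrave S360 F4796: (113.91,7.93) → (76.38,64.27)

[2] `<path>` open polyline, #ff0000→engrave S360 F4796: (119.24,72.47) → (108.38,69.68) → (52.46,30.68) → (54.99,111.18) → (140.90,132.42) → (163.34,74.10)

[3] `<line>` line segment, #ff0000→engrave S360 F4796: (58.99,11.73) → (128.81,21.79)

[4] `<polygon>` rectangle, #ff0000→engrave S360 F4796: (99.25,153.75) → (144.39,153.75) → (144.39,100.36) → (99.25,100.36) → (99.25,153.75) (closed)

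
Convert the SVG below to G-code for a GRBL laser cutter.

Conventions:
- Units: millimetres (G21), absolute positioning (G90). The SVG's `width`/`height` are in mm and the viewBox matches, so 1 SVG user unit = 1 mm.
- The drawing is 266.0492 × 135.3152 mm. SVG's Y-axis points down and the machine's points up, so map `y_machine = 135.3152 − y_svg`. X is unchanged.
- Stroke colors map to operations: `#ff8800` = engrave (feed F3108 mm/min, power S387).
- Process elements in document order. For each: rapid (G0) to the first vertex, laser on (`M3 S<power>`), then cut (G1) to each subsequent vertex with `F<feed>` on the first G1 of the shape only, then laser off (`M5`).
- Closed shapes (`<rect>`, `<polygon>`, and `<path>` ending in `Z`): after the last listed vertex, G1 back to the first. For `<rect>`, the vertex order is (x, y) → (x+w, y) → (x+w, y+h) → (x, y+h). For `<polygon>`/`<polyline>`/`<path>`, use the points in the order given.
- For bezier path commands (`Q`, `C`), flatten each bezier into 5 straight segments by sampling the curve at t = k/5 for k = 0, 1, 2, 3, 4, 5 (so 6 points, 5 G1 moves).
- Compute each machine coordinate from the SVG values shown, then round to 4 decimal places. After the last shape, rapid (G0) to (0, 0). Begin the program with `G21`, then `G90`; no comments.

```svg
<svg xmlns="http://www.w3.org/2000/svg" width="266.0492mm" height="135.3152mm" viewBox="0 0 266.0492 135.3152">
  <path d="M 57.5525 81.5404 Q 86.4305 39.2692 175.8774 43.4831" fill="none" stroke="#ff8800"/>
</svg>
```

G21
G90
G0 X57.5525 Y53.7748
M3 S387
G1 X71.5265 Y68.8239 F3108
G1 X90.3459 Y80.1541
G1 X114.0109 Y87.7656
G1 X142.5214 Y91.6583
G1 X175.8774 Y91.8321
M5
G0 X0.0000 Y0.0000

1 u = 1 mm; y_m = 135.3152 − y.

[1] `<path>` quadratic bezier, #ff8800→engrave S387 F3108: (57.5525,53.7748) → (71.5265,68.8239) → (90.3459,80.1541) → (114.0109,87.7656) → (142.5214,91.6583) → (175.8774,91.8321)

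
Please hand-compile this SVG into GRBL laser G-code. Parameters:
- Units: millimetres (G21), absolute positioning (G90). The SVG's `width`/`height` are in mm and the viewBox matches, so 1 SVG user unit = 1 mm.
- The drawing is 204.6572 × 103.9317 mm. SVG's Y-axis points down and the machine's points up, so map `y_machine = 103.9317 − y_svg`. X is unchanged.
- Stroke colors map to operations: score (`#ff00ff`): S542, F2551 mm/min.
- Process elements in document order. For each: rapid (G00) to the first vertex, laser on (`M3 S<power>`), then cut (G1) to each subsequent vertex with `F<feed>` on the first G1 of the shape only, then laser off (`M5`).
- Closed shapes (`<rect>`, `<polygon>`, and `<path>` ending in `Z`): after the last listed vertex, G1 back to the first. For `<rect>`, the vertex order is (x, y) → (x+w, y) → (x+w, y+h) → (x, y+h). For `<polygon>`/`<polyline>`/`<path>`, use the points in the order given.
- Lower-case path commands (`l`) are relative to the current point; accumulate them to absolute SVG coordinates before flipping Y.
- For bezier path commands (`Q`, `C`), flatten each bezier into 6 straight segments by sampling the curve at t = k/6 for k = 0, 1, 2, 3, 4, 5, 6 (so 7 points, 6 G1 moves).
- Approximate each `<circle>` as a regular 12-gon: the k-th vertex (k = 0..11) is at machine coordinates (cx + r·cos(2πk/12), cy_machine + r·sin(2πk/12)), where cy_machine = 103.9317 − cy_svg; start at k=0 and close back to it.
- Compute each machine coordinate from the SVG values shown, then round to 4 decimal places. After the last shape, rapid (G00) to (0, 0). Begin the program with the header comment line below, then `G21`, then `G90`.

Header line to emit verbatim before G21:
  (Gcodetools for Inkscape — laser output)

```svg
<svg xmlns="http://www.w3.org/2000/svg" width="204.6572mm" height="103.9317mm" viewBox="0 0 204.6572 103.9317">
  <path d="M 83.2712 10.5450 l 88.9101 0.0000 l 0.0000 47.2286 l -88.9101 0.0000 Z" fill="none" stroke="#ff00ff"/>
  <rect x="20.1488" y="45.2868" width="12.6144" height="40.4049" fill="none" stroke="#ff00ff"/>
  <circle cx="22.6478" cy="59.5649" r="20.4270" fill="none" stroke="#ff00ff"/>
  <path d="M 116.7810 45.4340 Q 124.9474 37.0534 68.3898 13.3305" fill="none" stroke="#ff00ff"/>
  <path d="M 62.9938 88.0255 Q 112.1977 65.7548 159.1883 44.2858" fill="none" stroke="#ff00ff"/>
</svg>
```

(Gcodetools for Inkscape — laser output)
G21
G90
G00 X83.2712 Y93.3867
M3 S542
G1 X172.1813 Y93.3867 F2551
G1 X172.1813 Y46.1581
G1 X83.2712 Y46.1581
G1 X83.2712 Y93.3867
M5
G00 X20.1488 Y58.6449
M3 S542
G1 X32.7632 Y58.6449 F2551
G1 X32.7632 Y18.2400
G1 X20.1488 Y18.2400
G1 X20.1488 Y58.6449
M5
G00 X43.0748 Y44.3668
M3 S542
G1 X40.3381 Y54.5803 F2551
G1 X32.8613 Y62.0571
G1 X22.6478 Y64.7938
G1 X12.4343 Y62.0571
G1 X4.9575 Y54.5803
G1 X2.2208 Y44.3668
G1 X4.9575 Y34.1533
G1 X12.4343 Y26.6765
G1 X22.6478 Y23.9398
G1 X32.8613 Y26.6765
G1 X40.3381 Y34.1533
G1 X43.0748 Y44.3668
M5
G00 X116.7810 Y58.4977
M3 S542
G1 X117.7052 Y61.7174 F2551
G1 X115.0337 Y65.7895
G1 X108.7664 Y70.7139
G1 X98.9033 Y76.4906
G1 X85.4444 Y83.1197
G1 X68.3898 Y90.6012
M5
G00 X62.9938 Y15.9062
M3 S542
G1 X79.3336 Y23.3075 F2551
G1 X95.5505 Y30.6643
G1 X111.6444 Y37.9765
G1 X127.6153 Y45.2442
G1 X143.4633 Y52.4673
G1 X159.1883 Y59.6459
M5
G00 X0.0000 Y0.0000

Since the viewBox matches the mm dimensions, user units are millimetres directly. The only transform is the Y-flip y_m = 103.9317 − y_svg.

Shape 1 is a rectangle drawn with `<path>`. Its stroke #ff00ff means score at S542, F2551. After flipping Y the toolpath is (83.2712,93.3867) → (172.1813,93.3867) → (172.1813,46.1581) → (83.2712,46.1581) → (83.2712,93.3867), returning to the start.

Shape 2 is a rectangle drawn with `<rect>`. Its stroke #ff00ff means score at S542, F2551. After flipping Y the toolpath is (20.1488,58.6449) → (32.7632,58.6449) → (32.7632,18.2400) → (20.1488,18.2400) → (20.1488,58.6449), returning to the start.

Shape 3 is a circle drawn with `<circle>`. Its stroke #ff00ff means score at S542, F2551. After flipping Y the toolpath is (43.0748,44.3668) → (40.3381,54.5803) → (32.8613,62.0571) → (22.6478,64.7938) → (12.4343,62.0571) → (4.9575,54.5803) → (2.2208,44.3668) → (4.9575,34.1533) → (12.4343,26.6765) → (22.6478,23.9398) → (32.8613,26.6765) → (40.3381,34.1533) → (43.0748,44.3668), returning to the start.

Shape 4 is a quadratic bezier drawn with `<path>`. Its stroke #ff00ff means score at S542, F2551. After flipping Y the toolpath is (116.7810,58.4977) → (117.7052,61.7174) → (115.0337,65.7895) → (108.7664,70.7139) → (98.9033,76.4906) → (85.4444,83.1197) → (68.3898,90.6012).

Shape 5 is a quadratic bezier drawn with `<path>`. Its stroke #ff00ff means score at S542, F2551. After flipping Y the toolpath is (62.9938,15.9062) → (79.3336,23.3075) → (95.5505,30.6643) → (111.6444,37.9765) → (127.6153,45.2442) → (143.4633,52.4673) → (159.1883,59.6459).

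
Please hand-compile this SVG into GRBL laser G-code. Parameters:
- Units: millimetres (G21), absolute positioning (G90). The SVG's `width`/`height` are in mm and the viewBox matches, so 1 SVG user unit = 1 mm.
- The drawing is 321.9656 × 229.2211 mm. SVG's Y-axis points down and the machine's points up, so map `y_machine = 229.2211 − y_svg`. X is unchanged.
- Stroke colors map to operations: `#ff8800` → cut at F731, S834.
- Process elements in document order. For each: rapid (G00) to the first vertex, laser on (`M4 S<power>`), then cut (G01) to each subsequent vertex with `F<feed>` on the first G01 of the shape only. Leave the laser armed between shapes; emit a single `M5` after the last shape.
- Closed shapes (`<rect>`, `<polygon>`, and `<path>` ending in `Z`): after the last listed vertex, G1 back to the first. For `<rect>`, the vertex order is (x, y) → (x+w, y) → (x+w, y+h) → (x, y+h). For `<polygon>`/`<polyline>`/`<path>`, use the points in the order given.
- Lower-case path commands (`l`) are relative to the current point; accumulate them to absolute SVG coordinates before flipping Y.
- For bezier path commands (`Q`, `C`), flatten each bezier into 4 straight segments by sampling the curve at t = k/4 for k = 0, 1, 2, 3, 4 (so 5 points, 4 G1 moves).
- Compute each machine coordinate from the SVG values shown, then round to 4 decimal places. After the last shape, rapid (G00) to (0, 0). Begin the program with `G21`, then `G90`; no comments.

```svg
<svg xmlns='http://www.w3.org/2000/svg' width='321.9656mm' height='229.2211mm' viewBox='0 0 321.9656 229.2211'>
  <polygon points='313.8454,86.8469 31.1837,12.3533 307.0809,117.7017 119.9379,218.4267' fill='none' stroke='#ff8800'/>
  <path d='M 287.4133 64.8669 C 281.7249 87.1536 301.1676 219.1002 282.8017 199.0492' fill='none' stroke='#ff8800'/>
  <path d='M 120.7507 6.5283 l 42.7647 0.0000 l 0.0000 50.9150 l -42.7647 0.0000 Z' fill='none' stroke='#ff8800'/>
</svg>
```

Since the viewBox matches the mm dimensions, user units are millimetres directly. The only transform is the Y-flip y_m = 229.2211 − y_svg.

Shape 1 is a closed polygon drawn with `<polygon>`. Its stroke #ff8800 means cut at S834, F731. After flipping Y the toolpath is (313.8454,142.3742) → (31.1837,216.8678) → (307.0809,111.5194) → (119.9379,10.7944) → (313.8454,142.3742), returning to the start.

Shape 2 is a cubic bezier drawn with `<path>`. Its stroke #ff8800 means cut at S834, F731. After flipping Y the toolpath is (287.4133,164.3542) → (286.8756,131.1663) → (289.8616,81.3864) → (290.4704,39.5448) → (282.8017,30.1719).

Shape 3 is a rectangle drawn with `<path>`. Its stroke #ff8800 means cut at S834, F731. After flipping Y the toolpath is (120.7507,222.6928) → (163.5154,222.6928) → (163.5154,171.7778) → (120.7507,171.7778) → (120.7507,222.6928), returning to the start.

G21
G90
G00 X313.8454 Y142.3742
M4 S834
G01 X31.1837 Y216.8678 F731
G01 X307.0809 Y111.5194
G01 X119.9379 Y10.7944
G01 X313.8454 Y142.3742
G00 X287.4133 Y164.3542
M4 S834
G01 X286.8756 Y131.1663 F731
G01 X289.8616 Y81.3864
G01 X290.4704 Y39.5448
G01 X282.8017 Y30.1719
G00 X120.7507 Y222.6928
M4 S834
G01 X163.5154 Y222.6928 F731
G01 X163.5154 Y171.7778
G01 X120.7507 Y171.7778
G01 X120.7507 Y222.6928
M5
G00 X0.0000 Y0.0000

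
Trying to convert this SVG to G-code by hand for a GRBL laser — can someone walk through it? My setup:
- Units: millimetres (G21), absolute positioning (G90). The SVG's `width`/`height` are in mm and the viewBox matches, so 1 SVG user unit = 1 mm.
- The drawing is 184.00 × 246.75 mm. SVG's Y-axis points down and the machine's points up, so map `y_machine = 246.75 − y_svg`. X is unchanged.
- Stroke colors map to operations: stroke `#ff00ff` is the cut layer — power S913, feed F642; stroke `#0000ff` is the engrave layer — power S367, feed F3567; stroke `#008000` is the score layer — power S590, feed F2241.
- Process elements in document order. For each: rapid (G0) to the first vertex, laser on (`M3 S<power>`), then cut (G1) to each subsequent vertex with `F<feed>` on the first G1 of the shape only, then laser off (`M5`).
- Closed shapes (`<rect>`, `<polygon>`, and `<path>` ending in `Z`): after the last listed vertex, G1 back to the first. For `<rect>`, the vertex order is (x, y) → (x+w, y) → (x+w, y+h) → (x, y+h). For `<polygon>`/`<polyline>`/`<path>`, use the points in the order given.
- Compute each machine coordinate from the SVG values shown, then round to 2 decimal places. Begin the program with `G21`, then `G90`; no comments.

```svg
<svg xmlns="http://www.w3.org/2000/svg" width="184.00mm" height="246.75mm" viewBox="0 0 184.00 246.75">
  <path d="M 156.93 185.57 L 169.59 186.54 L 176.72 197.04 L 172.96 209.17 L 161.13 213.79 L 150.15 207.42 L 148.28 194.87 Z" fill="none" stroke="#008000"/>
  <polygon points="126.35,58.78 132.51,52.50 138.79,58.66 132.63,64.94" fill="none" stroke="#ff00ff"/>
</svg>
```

1 u = 1 mm; y_m = 246.75 − y.

[1] `<path>` regular polygon, #008000→score S590 F2241: (156.93,61.18) → (169.59,60.21) → (176.72,49.71) → (172.96,37.58) → (161.13,32.96) → (150.15,39.33) → (148.28,51.88) → (156.93,61.18) (closed)

[2] `<polygon>` regular polygon, #ff00ff→cut S913 F642: (126.35,187.97) → (132.51,194.25) → (138.79,188.09) → (132.63,181.81) → (126.35,187.97) (closed)

G21
G90
G0 X156.93 Y61.18
M3 S590
G1 X169.59 Y60.21 F2241
G1 X176.72 Y49.71
G1 X172.96 Y37.58
G1 X161.13 Y32.96
G1 X150.15 Y39.33
G1 X148.28 Y51.88
G1 X156.93 Y61.18
M5
G0 X126.35 Y187.97
M3 S913
G1 X132.51 Y194.25 F642
G1 X138.79 Y188.09
G1 X132.63 Y181.81
G1 X126.35 Y187.97
M5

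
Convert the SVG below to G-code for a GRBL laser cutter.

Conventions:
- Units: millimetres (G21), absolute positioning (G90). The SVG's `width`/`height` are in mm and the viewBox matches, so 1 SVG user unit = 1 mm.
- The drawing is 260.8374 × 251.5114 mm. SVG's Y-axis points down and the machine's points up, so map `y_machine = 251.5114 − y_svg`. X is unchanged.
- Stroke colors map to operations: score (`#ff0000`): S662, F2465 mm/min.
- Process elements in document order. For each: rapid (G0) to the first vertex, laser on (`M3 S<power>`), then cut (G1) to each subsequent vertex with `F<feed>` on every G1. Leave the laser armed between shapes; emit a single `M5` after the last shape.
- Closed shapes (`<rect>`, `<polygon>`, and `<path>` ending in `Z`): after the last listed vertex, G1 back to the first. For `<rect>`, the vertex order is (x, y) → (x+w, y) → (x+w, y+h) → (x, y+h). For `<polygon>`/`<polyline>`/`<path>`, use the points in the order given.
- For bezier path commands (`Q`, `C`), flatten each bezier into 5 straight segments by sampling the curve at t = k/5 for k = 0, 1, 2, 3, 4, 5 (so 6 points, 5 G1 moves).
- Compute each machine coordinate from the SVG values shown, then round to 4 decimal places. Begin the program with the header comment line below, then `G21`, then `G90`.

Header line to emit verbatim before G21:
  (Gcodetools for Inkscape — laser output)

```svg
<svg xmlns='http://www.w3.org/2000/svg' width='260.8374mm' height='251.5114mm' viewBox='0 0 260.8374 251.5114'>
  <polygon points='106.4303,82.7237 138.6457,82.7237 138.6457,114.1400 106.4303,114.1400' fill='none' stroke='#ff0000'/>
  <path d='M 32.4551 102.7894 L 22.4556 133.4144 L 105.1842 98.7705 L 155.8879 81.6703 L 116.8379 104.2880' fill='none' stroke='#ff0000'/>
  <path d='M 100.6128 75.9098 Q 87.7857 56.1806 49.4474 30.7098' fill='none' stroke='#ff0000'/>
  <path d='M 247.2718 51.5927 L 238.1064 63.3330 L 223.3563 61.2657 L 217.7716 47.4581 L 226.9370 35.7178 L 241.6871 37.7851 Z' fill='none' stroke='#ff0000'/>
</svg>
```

1 u = 1 mm; y_m = 251.5114 − y.

[1] `<polygon>` rectangle, #ff0000→score S662 F2465: (106.4303,168.7877) → (138.6457,168.7877) → (138.6457,137.3714) → (106.4303,137.3714) → (106.4303,168.7877) (closed)

[2] `<path>` open polyline, #ff0000→score S662 F2465: (32.4551,148.7220) → (22.4556,118.0970) → (105.1842,152.7409) → (155.8879,169.8411) → (116.8379,147.2234)

[3] `<path>` quadratic bezier, #ff0000→score S662 F2465: (100.6128,175.6016) → (94.4615,183.7229) → (86.2693,192.3036) → (76.0362,201.3436) → (63.7623,210.8429) → (49.4474,220.8016)

[4] `<path>` regular polygon, #ff0000→score S662 F2465: (247.2718,199.9187) → (238.1064,188.1784) → (223.3563,190.2457) → (217.7716,204.0533) → (226.9370,215.7936) → (241.6871,213.7263) → (247.2718,199.9187) (closed)

(Gcodetools for Inkscape — laser output)
G21
G90
G0 X106.4303 Y168.7877
M3 S662
G1 X138.6457 Y168.7877 F2465
G1 X138.6457 Y137.3714 F2465
G1 X106.4303 Y137.3714 F2465
G1 X106.4303 Y168.7877 F2465
G0 X32.4551 Y148.7220
M3 S662
G1 X22.4556 Y118.0970 F2465
G1 X105.1842 Y152.7409 F2465
G1 X155.8879 Y169.8411 F2465
G1 X116.8379 Y147.2234 F2465
G0 X100.6128 Y175.6016
M3 S662
G1 X94.4615 Y183.7229 F2465
G1 X86.2693 Y192.3036 F2465
G1 X76.0362 Y201.3436 F2465
G1 X63.7623 Y210.8429 F2465
G1 X49.4474 Y220.8016 F2465
G0 X247.2718 Y199.9187
M3 S662
G1 X238.1064 Y188.1784 F2465
G1 X223.3563 Y190.2457 F2465
G1 X217.7716 Y204.0533 F2465
G1 X226.9370 Y215.7936 F2465
G1 X241.6871 Y213.7263 F2465
G1 X247.2718 Y199.9187 F2465
M5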